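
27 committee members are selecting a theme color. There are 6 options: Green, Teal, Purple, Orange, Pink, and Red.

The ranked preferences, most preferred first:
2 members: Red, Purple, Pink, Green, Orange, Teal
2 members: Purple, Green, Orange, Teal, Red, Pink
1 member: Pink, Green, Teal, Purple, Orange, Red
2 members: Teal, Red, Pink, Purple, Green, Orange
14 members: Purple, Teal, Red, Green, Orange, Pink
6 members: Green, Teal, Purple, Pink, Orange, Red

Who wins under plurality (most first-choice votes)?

Purple

First-place votes: Green 6, Teal 2, Purple 16, Orange 0, Pink 1, Red 2.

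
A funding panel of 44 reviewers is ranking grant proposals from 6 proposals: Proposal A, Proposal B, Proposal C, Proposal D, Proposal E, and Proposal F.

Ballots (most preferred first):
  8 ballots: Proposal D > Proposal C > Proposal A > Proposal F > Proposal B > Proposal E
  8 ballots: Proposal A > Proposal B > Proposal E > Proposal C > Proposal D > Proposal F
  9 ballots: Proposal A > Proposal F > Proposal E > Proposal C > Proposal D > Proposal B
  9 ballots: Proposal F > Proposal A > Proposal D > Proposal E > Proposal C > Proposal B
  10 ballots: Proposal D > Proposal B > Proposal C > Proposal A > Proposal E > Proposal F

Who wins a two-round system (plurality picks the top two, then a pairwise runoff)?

Proposal A

Round 1 first-place votes: Proposal A 17, Proposal B 0, Proposal C 0, Proposal D 18, Proposal E 0, Proposal F 9. Proposal D and Proposal A advance.
Runoff: Proposal D is ranked above Proposal A on 18 ballots, Proposal A above Proposal D on 26.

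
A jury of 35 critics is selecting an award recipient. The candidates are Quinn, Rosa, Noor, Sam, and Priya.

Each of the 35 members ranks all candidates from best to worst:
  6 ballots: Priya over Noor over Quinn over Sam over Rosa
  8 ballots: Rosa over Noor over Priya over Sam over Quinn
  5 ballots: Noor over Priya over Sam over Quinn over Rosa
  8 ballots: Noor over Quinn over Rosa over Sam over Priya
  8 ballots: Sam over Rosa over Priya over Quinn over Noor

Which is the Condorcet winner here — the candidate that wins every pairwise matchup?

Noor vs Quinn: 27–8
Noor vs Rosa: 19–16
Noor vs Sam: 27–8
Noor vs Priya: 21–14
Noor beats every other candidate.

Noor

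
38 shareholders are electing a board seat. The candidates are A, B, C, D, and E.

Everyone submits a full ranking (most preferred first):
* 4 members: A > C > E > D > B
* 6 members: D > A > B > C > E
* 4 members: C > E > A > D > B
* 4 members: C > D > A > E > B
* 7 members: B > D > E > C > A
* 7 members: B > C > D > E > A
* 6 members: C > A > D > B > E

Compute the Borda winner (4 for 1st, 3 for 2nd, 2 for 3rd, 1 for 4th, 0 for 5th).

A: 4×4 + 6×3 + 4×2 + 4×2 + 7×0 + 7×0 + 6×3 = 68
B: 4×0 + 6×2 + 4×0 + 4×0 + 7×4 + 7×4 + 6×1 = 74
C: 4×3 + 6×1 + 4×4 + 4×4 + 7×1 + 7×3 + 6×4 = 102
D: 4×1 + 6×4 + 4×1 + 4×3 + 7×3 + 7×2 + 6×2 = 91
E: 4×2 + 6×0 + 4×3 + 4×1 + 7×2 + 7×1 + 6×0 = 45

C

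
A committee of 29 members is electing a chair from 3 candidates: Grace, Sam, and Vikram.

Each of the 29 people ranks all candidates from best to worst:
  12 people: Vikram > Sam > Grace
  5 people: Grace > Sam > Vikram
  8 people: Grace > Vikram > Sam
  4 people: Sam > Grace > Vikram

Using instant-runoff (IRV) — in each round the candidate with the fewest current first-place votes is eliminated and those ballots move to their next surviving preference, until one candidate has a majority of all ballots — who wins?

Round 1: Grace 13, Sam 4, Vikram 12. Sam eliminated.
Round 2: Grace 17, Vikram 12. Grace has a majority (≥15).

Grace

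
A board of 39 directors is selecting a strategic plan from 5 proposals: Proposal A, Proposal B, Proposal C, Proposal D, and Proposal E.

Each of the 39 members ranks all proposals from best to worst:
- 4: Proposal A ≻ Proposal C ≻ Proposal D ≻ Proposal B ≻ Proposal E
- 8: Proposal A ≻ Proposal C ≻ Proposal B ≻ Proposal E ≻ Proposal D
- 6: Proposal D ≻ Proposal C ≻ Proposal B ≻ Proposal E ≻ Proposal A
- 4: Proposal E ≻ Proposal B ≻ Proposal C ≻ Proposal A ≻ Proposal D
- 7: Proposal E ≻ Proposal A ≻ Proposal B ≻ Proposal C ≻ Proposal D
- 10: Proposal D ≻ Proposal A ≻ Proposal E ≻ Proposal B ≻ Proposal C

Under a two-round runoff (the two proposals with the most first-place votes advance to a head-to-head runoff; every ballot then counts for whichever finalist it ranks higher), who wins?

Proposal A

Round 1 first-place votes: Proposal A 12, Proposal B 0, Proposal C 0, Proposal D 16, Proposal E 11. Proposal D and Proposal A advance.
Runoff: Proposal D is ranked above Proposal A on 16 ballots, Proposal A above Proposal D on 23.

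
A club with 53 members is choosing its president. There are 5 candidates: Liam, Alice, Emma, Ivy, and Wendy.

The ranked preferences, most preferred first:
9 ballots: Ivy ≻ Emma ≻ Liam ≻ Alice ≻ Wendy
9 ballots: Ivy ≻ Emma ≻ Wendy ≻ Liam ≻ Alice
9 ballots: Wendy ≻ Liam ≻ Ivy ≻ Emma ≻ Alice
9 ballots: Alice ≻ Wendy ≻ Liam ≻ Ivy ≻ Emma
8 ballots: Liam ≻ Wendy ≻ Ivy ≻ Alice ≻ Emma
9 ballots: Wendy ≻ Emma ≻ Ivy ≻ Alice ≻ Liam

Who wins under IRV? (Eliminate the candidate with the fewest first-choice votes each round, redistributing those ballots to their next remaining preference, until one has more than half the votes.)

Round 1: Liam 8, Alice 9, Emma 0, Ivy 18, Wendy 18. Emma eliminated.
Round 2: Liam 8, Alice 9, Ivy 18, Wendy 18. Liam eliminated.
Round 3: Alice 9, Ivy 18, Wendy 26. Alice eliminated.
Round 4: Ivy 18, Wendy 35. Wendy has a majority (≥27).

Wendy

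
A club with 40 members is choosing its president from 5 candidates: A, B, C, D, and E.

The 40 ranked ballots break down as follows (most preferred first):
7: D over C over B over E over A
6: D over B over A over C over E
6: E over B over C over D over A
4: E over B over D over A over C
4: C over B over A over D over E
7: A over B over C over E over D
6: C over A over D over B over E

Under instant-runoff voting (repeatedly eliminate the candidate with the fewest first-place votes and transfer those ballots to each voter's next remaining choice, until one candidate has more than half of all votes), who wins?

C

Round 1: A 7, B 0, C 10, D 13, E 10. B eliminated.
Round 2: A 7, C 10, D 13, E 10. A eliminated.
Round 3: C 17, D 13, E 10. E eliminated.
Round 4: C 23, D 17. C has a majority (≥21).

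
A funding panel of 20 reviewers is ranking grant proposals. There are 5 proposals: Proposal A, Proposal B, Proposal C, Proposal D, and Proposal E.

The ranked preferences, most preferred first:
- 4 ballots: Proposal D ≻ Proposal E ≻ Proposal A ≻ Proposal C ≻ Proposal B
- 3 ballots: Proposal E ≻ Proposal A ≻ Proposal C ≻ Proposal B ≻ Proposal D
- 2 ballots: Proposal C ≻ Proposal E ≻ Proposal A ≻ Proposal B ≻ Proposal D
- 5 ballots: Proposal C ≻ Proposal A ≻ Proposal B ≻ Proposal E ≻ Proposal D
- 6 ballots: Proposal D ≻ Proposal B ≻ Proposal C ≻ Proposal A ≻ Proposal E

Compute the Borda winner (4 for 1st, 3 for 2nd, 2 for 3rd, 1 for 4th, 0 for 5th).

Proposal A: 4×2 + 3×3 + 2×2 + 5×3 + 6×1 = 42
Proposal B: 4×0 + 3×1 + 2×1 + 5×2 + 6×3 = 33
Proposal C: 4×1 + 3×2 + 2×4 + 5×4 + 6×2 = 50
Proposal D: 4×4 + 3×0 + 2×0 + 5×0 + 6×4 = 40
Proposal E: 4×3 + 3×4 + 2×3 + 5×1 + 6×0 = 35

Proposal C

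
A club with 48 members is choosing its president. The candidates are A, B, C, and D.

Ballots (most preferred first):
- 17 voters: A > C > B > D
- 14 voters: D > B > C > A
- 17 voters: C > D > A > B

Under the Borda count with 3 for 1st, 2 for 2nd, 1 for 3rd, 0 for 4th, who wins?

C

A: 17×3 + 14×0 + 17×1 = 68
B: 17×1 + 14×2 + 17×0 = 45
C: 17×2 + 14×1 + 17×3 = 99
D: 17×0 + 14×3 + 17×2 = 76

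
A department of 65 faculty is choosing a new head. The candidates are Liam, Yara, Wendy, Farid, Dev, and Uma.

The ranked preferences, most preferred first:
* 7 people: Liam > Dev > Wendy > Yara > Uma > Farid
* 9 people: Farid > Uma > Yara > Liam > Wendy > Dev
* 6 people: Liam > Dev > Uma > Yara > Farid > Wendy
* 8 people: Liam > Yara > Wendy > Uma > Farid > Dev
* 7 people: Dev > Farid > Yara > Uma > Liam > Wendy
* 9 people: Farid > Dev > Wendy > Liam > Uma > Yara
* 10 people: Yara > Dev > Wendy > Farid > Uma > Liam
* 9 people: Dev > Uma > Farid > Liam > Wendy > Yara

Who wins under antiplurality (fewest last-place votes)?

Last-place votes: Liam 10, Yara 18, Wendy 13, Farid 7, Dev 17, Uma 0.

Uma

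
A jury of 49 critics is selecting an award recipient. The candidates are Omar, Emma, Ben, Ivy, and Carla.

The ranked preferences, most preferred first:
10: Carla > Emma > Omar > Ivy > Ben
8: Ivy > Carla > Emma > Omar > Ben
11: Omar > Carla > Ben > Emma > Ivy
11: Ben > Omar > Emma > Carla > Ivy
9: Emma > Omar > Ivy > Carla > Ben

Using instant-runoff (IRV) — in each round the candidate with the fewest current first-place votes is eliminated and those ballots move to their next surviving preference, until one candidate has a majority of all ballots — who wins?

Round 1: Omar 11, Emma 9, Ben 11, Ivy 8, Carla 10. Ivy eliminated.
Round 2: Omar 11, Emma 9, Ben 11, Carla 18. Emma eliminated.
Round 3: Omar 20, Ben 11, Carla 18. Ben eliminated.
Round 4: Omar 31, Carla 18. Omar has a majority (≥25).

Omar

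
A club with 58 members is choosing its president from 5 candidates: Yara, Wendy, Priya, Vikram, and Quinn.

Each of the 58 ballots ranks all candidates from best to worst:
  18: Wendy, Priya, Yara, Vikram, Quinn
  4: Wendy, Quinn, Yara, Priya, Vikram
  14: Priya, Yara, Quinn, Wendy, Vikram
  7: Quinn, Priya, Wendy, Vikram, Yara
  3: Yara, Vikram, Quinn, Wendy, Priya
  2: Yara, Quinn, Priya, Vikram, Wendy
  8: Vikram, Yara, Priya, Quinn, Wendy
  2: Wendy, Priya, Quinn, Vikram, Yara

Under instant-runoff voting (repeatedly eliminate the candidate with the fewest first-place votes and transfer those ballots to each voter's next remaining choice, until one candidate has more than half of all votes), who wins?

Priya

Round 1: Yara 5, Wendy 24, Priya 14, Vikram 8, Quinn 7. Yara eliminated.
Round 2: Wendy 24, Priya 14, Vikram 11, Quinn 9. Quinn eliminated.
Round 3: Wendy 24, Priya 23, Vikram 11. Vikram eliminated.
Round 4: Wendy 27, Priya 31. Priya has a majority (≥30).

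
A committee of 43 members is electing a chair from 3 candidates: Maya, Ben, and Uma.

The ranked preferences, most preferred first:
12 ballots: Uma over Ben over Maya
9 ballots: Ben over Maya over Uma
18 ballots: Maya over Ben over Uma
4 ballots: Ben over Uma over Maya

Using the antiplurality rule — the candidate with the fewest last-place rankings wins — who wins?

Last-place votes: Maya 16, Ben 0, Uma 27.

Ben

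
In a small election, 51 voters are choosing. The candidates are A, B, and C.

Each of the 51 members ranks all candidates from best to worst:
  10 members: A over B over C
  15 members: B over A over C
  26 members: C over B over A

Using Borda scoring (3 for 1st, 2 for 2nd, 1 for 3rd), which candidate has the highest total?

A: 10×3 + 15×2 + 26×1 = 86
B: 10×2 + 15×3 + 26×2 = 117
C: 10×1 + 15×1 + 26×3 = 103

B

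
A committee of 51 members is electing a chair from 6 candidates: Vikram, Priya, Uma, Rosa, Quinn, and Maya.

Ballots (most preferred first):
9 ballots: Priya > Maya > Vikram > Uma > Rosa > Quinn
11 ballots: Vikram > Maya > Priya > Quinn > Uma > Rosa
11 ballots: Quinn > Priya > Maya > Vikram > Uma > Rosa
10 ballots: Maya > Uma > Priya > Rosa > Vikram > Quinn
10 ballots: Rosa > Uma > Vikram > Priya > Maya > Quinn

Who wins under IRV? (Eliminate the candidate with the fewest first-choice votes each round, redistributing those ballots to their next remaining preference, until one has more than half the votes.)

Maya

Round 1: Vikram 11, Priya 9, Uma 0, Rosa 10, Quinn 11, Maya 10. Uma eliminated.
Round 2: Vikram 11, Priya 9, Rosa 10, Quinn 11, Maya 10. Priya eliminated.
Round 3: Vikram 11, Rosa 10, Quinn 11, Maya 19. Rosa eliminated.
Round 4: Vikram 21, Quinn 11, Maya 19. Quinn eliminated.
Round 5: Vikram 21, Maya 30. Maya has a majority (≥26).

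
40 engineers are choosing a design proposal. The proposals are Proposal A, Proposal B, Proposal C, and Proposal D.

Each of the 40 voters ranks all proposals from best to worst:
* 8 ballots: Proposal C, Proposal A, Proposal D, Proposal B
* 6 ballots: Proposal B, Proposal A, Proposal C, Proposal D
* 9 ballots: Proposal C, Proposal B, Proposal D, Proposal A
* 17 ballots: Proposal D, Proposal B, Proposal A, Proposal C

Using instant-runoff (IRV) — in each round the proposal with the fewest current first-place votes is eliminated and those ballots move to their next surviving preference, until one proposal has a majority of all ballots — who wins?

Round 1: Proposal A 0, Proposal B 6, Proposal C 17, Proposal D 17. Proposal A eliminated.
Round 2: Proposal B 6, Proposal C 17, Proposal D 17. Proposal B eliminated.
Round 3: Proposal C 23, Proposal D 17. Proposal C has a majority (≥21).

Proposal C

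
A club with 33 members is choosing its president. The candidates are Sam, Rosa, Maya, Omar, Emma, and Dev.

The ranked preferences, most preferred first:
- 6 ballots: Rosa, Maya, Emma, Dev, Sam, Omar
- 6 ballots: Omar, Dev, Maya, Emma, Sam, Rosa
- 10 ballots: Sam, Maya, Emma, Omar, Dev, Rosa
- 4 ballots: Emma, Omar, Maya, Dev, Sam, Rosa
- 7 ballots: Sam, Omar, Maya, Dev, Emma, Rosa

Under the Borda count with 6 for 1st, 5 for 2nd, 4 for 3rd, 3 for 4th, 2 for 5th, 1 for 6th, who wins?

Sam: 6×2 + 6×2 + 10×6 + 4×2 + 7×6 = 134
Rosa: 6×6 + 6×1 + 10×1 + 4×1 + 7×1 = 63
Maya: 6×5 + 6×4 + 10×5 + 4×4 + 7×4 = 148
Omar: 6×1 + 6×6 + 10×3 + 4×5 + 7×5 = 127
Emma: 6×4 + 6×3 + 10×4 + 4×6 + 7×2 = 120
Dev: 6×3 + 6×5 + 10×2 + 4×3 + 7×3 = 101

Maya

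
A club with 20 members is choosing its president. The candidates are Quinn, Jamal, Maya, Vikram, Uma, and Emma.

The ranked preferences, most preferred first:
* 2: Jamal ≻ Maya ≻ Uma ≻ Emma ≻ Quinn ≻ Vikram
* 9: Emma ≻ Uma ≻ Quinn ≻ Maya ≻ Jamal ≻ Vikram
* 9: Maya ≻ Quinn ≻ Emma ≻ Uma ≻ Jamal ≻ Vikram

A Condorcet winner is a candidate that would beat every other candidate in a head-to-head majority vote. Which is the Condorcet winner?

Maya vs Quinn: 11–9
Maya vs Jamal: 18–2
Maya vs Vikram: 20–0
Maya vs Uma: 11–9
Maya vs Emma: 11–9
Maya beats every other candidate.

Maya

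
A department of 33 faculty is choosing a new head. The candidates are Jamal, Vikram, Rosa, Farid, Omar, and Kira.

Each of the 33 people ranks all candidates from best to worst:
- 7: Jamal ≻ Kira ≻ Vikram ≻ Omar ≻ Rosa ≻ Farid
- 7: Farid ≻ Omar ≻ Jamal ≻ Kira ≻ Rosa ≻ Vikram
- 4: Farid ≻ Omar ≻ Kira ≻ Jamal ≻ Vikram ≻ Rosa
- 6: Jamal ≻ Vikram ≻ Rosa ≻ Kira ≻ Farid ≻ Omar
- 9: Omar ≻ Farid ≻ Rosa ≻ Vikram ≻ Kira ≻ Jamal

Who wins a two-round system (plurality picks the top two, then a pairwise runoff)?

Round 1 first-place votes: Jamal 13, Vikram 0, Rosa 0, Farid 11, Omar 9, Kira 0. Jamal and Farid advance.
Runoff: Jamal is ranked above Farid on 13 ballots, Farid above Jamal on 20.

Farid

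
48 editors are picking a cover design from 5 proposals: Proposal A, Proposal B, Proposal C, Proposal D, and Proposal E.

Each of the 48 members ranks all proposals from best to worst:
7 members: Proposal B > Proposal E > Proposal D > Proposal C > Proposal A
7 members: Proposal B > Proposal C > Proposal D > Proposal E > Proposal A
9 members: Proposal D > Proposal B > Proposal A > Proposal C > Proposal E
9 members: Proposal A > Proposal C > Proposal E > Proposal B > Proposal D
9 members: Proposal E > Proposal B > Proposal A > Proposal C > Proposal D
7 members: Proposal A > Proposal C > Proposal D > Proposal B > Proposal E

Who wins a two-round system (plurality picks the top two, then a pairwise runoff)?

Round 1 first-place votes: Proposal A 16, Proposal B 14, Proposal C 0, Proposal D 9, Proposal E 9. Proposal A and Proposal B advance.
Runoff: Proposal A is ranked above Proposal B on 16 ballots, Proposal B above Proposal A on 32.

Proposal B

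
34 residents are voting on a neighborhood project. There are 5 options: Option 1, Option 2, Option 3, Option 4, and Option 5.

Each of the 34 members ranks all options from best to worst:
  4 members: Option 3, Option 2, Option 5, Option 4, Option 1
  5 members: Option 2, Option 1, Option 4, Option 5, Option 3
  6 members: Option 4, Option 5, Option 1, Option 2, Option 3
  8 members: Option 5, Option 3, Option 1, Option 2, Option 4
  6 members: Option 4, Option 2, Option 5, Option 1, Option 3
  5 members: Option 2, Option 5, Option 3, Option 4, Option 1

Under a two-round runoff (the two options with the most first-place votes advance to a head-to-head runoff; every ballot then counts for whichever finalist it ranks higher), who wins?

Round 1 first-place votes: Option 1 0, Option 2 10, Option 3 4, Option 4 12, Option 5 8. Option 4 and Option 2 advance.
Runoff: Option 4 is ranked above Option 2 on 12 ballots, Option 2 above Option 4 on 22.

Option 2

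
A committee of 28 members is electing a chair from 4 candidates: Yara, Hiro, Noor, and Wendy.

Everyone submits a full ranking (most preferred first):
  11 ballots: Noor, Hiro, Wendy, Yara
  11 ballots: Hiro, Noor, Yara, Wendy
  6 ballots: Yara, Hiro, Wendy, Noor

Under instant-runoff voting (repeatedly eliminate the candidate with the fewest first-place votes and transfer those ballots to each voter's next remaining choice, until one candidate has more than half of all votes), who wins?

Round 1: Yara 6, Hiro 11, Noor 11, Wendy 0. Wendy eliminated.
Round 2: Yara 6, Hiro 11, Noor 11. Yara eliminated.
Round 3: Hiro 17, Noor 11. Hiro has a majority (≥15).

Hiro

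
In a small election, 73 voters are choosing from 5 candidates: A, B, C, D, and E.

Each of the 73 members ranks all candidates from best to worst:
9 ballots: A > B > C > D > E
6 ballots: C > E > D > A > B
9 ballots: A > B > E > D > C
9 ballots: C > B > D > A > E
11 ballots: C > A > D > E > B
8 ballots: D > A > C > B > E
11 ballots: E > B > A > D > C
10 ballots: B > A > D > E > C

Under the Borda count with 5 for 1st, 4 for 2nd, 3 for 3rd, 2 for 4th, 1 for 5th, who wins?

A: 9×5 + 6×2 + 9×5 + 9×2 + 11×4 + 8×4 + 11×3 + 10×4 = 269
B: 9×4 + 6×1 + 9×4 + 9×4 + 11×1 + 8×2 + 11×4 + 10×5 = 235
C: 9×3 + 6×5 + 9×1 + 9×5 + 11×5 + 8×3 + 11×1 + 10×1 = 211
D: 9×2 + 6×3 + 9×2 + 9×3 + 11×3 + 8×5 + 11×2 + 10×3 = 206
E: 9×1 + 6×4 + 9×3 + 9×1 + 11×2 + 8×1 + 11×5 + 10×2 = 174

A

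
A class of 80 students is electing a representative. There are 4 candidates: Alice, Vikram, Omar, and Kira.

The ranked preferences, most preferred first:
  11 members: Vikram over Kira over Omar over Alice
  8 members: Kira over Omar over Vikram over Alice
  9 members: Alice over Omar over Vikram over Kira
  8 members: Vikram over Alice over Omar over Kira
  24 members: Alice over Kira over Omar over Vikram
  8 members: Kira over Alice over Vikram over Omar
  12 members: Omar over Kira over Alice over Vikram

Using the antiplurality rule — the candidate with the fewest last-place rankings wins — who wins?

Last-place votes: Alice 19, Vikram 36, Omar 8, Kira 17.

Omar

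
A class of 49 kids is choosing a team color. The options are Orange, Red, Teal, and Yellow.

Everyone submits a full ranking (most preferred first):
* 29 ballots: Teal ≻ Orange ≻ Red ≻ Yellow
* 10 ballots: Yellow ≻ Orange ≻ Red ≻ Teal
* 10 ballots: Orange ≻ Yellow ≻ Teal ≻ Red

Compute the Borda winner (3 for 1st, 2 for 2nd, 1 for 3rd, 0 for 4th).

Orange

Orange: 29×2 + 10×2 + 10×3 = 108
Red: 29×1 + 10×1 + 10×0 = 39
Teal: 29×3 + 10×0 + 10×1 = 97
Yellow: 29×0 + 10×3 + 10×2 = 50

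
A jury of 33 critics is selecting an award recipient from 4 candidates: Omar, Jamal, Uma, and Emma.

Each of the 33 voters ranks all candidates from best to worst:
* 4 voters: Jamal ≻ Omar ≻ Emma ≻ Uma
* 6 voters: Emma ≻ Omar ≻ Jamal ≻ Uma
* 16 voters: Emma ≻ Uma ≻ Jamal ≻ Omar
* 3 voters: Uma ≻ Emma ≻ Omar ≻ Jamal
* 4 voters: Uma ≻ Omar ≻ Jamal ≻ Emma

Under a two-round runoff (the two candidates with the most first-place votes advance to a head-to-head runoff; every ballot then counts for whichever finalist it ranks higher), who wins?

Emma

Round 1 first-place votes: Omar 0, Jamal 4, Uma 7, Emma 22. Emma and Uma advance.
Runoff: Emma is ranked above Uma on 26 ballots, Uma above Emma on 7.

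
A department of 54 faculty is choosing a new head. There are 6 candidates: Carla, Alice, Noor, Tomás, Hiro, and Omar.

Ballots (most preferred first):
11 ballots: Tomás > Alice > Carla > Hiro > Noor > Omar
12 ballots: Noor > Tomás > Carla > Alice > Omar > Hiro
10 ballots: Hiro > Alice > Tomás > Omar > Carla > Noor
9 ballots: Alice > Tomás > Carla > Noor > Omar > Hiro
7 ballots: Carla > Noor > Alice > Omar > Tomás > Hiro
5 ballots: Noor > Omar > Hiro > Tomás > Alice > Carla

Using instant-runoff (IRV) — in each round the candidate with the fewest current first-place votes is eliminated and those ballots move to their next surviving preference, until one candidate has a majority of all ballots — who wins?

Round 1: Carla 7, Alice 9, Noor 17, Tomás 11, Hiro 10, Omar 0. Omar eliminated.
Round 2: Carla 7, Alice 9, Noor 17, Tomás 11, Hiro 10. Carla eliminated.
Round 3: Alice 9, Noor 24, Tomás 11, Hiro 10. Alice eliminated.
Round 4: Noor 24, Tomás 20, Hiro 10. Hiro eliminated.
Round 5: Noor 24, Tomás 30. Tomás has a majority (≥28).

Tomás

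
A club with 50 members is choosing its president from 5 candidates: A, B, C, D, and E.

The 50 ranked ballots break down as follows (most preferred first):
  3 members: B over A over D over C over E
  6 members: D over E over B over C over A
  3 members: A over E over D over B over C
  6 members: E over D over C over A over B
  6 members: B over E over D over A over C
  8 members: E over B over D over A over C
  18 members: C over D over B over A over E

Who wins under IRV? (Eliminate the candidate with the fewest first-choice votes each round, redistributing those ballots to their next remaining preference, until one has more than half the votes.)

E

Round 1: A 3, B 9, C 18, D 6, E 14. A eliminated.
Round 2: B 9, C 18, D 6, E 17. D eliminated.
Round 3: B 9, C 18, E 23. B eliminated.
Round 4: C 21, E 29. E has a majority (≥26).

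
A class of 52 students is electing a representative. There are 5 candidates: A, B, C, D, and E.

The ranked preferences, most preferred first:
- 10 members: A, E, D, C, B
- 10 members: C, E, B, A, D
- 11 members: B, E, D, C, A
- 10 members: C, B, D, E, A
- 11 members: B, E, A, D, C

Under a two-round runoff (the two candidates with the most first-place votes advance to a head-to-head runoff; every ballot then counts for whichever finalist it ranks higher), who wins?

C

Round 1 first-place votes: A 10, B 22, C 20, D 0, E 0. B and C advance.
Runoff: B is ranked above C on 22 ballots, C above B on 30.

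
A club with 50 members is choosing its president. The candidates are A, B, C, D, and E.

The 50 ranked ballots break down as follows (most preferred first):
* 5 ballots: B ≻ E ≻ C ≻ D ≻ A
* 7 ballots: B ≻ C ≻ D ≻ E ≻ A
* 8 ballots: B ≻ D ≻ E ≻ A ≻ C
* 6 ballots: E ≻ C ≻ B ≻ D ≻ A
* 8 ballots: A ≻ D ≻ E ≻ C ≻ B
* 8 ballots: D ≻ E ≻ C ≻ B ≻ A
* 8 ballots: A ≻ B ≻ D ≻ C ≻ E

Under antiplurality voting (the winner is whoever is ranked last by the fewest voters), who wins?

D

Last-place votes: A 26, B 8, C 8, D 0, E 8.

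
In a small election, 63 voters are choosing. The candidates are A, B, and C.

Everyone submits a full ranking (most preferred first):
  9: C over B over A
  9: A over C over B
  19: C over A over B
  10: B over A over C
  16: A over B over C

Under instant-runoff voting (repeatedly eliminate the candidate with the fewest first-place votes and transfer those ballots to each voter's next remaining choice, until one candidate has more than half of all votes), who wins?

Round 1: A 25, B 10, C 28. B eliminated.
Round 2: A 35, C 28. A has a majority (≥32).

A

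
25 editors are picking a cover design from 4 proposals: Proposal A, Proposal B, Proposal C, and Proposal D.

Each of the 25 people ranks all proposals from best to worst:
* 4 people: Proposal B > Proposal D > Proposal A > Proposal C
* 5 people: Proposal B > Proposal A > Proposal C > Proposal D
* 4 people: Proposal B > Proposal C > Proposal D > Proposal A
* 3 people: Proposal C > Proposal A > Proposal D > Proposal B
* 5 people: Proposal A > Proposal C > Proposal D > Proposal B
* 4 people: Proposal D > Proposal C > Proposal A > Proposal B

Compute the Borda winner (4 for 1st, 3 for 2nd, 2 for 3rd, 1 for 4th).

Proposal C

Proposal A: 4×2 + 5×3 + 4×1 + 3×3 + 5×4 + 4×2 = 64
Proposal B: 4×4 + 5×4 + 4×4 + 3×1 + 5×1 + 4×1 = 64
Proposal C: 4×1 + 5×2 + 4×3 + 3×4 + 5×3 + 4×3 = 65
Proposal D: 4×3 + 5×1 + 4×2 + 3×2 + 5×2 + 4×4 = 57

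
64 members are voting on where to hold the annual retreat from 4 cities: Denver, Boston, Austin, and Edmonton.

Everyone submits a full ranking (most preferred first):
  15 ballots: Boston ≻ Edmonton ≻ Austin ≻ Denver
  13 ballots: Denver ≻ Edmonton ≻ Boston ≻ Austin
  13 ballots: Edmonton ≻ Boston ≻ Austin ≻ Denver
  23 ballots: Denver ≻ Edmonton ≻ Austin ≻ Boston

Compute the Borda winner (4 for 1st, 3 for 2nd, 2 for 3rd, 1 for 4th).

Denver: 15×1 + 13×4 + 13×1 + 23×4 = 172
Boston: 15×4 + 13×2 + 13×3 + 23×1 = 148
Austin: 15×2 + 13×1 + 13×2 + 23×2 = 115
Edmonton: 15×3 + 13×3 + 13×4 + 23×3 = 205

Edmonton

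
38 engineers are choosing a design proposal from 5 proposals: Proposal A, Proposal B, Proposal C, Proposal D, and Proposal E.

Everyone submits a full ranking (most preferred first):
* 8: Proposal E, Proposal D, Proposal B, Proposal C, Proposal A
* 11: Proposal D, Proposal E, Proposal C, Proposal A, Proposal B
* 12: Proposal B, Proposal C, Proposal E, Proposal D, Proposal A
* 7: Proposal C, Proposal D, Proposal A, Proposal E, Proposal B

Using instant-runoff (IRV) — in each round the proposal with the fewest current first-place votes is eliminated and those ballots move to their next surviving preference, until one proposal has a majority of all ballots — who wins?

Round 1: Proposal A 0, Proposal B 12, Proposal C 7, Proposal D 11, Proposal E 8. Proposal A eliminated.
Round 2: Proposal B 12, Proposal C 7, Proposal D 11, Proposal E 8. Proposal C eliminated.
Round 3: Proposal B 12, Proposal D 18, Proposal E 8. Proposal E eliminated.
Round 4: Proposal B 12, Proposal D 26. Proposal D has a majority (≥20).

Proposal D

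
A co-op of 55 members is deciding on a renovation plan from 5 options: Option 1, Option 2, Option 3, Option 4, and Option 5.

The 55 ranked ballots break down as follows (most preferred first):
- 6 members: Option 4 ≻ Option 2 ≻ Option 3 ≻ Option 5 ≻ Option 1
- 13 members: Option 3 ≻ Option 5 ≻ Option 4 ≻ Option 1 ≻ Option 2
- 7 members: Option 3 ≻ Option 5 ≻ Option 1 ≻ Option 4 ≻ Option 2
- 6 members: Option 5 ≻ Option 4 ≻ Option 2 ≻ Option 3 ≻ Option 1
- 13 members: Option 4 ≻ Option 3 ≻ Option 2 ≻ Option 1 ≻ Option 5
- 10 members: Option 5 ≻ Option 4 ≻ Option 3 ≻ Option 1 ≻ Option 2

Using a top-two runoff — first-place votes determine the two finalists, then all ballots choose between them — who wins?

Round 1 first-place votes: Option 1 0, Option 2 0, Option 3 20, Option 4 19, Option 5 16. Option 3 and Option 4 advance.
Runoff: Option 3 is ranked above Option 4 on 20 ballots, Option 4 above Option 3 on 35.

Option 4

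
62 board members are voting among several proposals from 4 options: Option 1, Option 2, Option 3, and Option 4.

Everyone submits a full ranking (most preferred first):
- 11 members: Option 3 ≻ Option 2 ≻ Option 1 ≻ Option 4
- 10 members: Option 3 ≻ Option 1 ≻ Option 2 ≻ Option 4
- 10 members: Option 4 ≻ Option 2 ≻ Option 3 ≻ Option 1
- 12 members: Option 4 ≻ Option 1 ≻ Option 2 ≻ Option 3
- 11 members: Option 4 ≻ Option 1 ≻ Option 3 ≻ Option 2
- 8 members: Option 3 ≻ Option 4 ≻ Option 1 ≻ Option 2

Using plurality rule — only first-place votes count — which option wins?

Option 4

First-place votes: Option 1 0, Option 2 0, Option 3 29, Option 4 33.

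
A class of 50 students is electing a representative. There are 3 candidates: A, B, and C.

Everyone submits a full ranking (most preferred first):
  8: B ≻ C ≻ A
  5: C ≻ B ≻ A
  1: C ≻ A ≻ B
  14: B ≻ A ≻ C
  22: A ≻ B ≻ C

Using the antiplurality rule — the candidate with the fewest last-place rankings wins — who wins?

Last-place votes: A 13, B 1, C 36.

B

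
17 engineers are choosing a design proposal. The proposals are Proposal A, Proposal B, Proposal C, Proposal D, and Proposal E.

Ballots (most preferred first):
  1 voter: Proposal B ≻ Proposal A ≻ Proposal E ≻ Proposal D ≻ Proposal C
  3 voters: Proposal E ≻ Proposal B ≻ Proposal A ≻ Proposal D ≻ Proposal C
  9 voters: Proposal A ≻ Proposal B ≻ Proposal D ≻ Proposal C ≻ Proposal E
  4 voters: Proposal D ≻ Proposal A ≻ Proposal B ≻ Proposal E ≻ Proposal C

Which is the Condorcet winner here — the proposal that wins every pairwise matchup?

Proposal A

Proposal A vs Proposal B: 13–4
Proposal A vs Proposal C: 17–0
Proposal A vs Proposal D: 13–4
Proposal A vs Proposal E: 14–3
Proposal A beats every other proposal.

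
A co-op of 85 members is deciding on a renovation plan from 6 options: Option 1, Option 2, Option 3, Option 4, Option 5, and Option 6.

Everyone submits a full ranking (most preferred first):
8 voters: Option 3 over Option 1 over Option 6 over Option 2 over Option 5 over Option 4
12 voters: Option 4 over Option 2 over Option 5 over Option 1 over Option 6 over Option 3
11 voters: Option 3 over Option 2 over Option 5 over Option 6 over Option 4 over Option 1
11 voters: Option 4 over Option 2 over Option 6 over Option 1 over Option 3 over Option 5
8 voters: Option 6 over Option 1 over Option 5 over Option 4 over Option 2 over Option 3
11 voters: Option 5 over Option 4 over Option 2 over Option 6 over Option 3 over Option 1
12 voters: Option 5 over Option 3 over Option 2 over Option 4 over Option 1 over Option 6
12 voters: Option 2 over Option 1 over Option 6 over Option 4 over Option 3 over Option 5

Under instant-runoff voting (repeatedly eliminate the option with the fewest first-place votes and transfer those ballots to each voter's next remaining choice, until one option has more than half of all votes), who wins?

Option 5

Round 1: Option 1 0, Option 2 12, Option 3 19, Option 4 23, Option 5 23, Option 6 8. Option 1 eliminated.
Round 2: Option 2 12, Option 3 19, Option 4 23, Option 5 23, Option 6 8. Option 6 eliminated.
Round 3: Option 2 12, Option 3 19, Option 4 23, Option 5 31. Option 2 eliminated.
Round 4: Option 3 19, Option 4 35, Option 5 31. Option 3 eliminated.
Round 5: Option 4 35, Option 5 50. Option 5 has a majority (≥43).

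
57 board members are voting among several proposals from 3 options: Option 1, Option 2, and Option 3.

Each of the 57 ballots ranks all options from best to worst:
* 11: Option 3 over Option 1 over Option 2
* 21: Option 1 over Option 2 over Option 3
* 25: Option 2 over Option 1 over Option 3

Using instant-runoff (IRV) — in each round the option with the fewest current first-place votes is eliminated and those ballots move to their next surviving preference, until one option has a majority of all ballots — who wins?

Option 1

Round 1: Option 1 21, Option 2 25, Option 3 11. Option 3 eliminated.
Round 2: Option 1 32, Option 2 25. Option 1 has a majority (≥29).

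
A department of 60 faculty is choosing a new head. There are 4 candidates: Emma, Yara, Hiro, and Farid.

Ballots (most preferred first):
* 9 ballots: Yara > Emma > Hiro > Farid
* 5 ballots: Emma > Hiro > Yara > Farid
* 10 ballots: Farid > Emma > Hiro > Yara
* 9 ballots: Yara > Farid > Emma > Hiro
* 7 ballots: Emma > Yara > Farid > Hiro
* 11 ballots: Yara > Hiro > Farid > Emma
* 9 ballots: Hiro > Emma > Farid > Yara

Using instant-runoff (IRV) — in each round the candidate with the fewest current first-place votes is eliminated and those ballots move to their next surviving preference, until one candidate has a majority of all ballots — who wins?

Round 1: Emma 12, Yara 29, Hiro 9, Farid 10. Hiro eliminated.
Round 2: Emma 21, Yara 29, Farid 10. Farid eliminated.
Round 3: Emma 31, Yara 29. Emma has a majority (≥31).

Emma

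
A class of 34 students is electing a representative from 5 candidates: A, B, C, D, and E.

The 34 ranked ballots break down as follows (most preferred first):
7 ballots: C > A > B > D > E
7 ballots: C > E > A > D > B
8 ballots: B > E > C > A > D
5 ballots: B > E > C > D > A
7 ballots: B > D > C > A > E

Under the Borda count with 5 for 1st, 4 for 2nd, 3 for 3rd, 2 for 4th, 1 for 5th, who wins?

A: 7×4 + 7×3 + 8×2 + 5×1 + 7×2 = 84
B: 7×3 + 7×1 + 8×5 + 5×5 + 7×5 = 128
C: 7×5 + 7×5 + 8×3 + 5×3 + 7×3 = 130
D: 7×2 + 7×2 + 8×1 + 5×2 + 7×4 = 74
E: 7×1 + 7×4 + 8×4 + 5×4 + 7×1 = 94

C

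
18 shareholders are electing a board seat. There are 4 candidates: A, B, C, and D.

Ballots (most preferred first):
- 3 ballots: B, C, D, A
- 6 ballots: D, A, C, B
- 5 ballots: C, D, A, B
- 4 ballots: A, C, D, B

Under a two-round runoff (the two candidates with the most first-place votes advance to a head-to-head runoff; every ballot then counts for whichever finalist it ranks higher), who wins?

Round 1 first-place votes: A 4, B 3, C 5, D 6. D and C advance.
Runoff: D is ranked above C on 6 ballots, C above D on 12.

C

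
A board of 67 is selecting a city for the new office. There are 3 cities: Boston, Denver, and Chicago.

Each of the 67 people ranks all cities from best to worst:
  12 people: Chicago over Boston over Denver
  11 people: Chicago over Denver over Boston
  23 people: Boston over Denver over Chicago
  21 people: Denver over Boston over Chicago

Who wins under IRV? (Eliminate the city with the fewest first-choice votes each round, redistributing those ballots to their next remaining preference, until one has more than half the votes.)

Round 1: Boston 23, Denver 21, Chicago 23. Denver eliminated.
Round 2: Boston 44, Chicago 23. Boston has a majority (≥34).

Boston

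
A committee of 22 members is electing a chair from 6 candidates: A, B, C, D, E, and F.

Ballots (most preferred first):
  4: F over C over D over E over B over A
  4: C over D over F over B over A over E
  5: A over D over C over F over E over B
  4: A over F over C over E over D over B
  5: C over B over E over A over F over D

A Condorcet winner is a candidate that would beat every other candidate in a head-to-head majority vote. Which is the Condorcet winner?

C vs A: 13–9
C vs B: 22–0
C vs D: 17–5
C vs E: 22–0
C vs F: 14–8
C beats every other candidate.

C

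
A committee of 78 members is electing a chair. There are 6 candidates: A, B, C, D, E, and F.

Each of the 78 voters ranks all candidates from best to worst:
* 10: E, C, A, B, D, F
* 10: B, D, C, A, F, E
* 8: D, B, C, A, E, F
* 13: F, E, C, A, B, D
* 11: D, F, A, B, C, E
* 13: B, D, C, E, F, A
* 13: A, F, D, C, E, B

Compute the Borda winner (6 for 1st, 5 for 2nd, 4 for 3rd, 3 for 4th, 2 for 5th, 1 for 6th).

A: 10×4 + 10×3 + 8×3 + 13×3 + 11×4 + 13×1 + 13×6 = 268
B: 10×3 + 10×6 + 8×5 + 13×2 + 11×3 + 13×6 + 13×1 = 280
C: 10×5 + 10×4 + 8×4 + 13×4 + 11×2 + 13×4 + 13×3 = 287
D: 10×2 + 10×5 + 8×6 + 13×1 + 11×6 + 13×5 + 13×4 = 314
E: 10×6 + 10×1 + 8×2 + 13×5 + 11×1 + 13×3 + 13×2 = 227
F: 10×1 + 10×2 + 8×1 + 13×6 + 11×5 + 13×2 + 13×5 = 262

D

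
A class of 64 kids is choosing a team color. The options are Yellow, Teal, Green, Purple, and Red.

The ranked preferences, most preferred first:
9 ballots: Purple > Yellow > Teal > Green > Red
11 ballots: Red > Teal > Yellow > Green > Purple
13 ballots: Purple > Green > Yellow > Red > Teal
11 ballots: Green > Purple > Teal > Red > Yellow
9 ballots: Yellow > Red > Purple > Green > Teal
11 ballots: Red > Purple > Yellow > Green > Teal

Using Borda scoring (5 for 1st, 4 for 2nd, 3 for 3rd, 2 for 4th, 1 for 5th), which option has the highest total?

Purple

Yellow: 9×4 + 11×3 + 13×3 + 11×1 + 9×5 + 11×3 = 197
Teal: 9×3 + 11×4 + 13×1 + 11×3 + 9×1 + 11×1 = 137
Green: 9×2 + 11×2 + 13×4 + 11×5 + 9×2 + 11×2 = 187
Purple: 9×5 + 11×1 + 13×5 + 11×4 + 9×3 + 11×4 = 236
Red: 9×1 + 11×5 + 13×2 + 11×2 + 9×4 + 11×5 = 203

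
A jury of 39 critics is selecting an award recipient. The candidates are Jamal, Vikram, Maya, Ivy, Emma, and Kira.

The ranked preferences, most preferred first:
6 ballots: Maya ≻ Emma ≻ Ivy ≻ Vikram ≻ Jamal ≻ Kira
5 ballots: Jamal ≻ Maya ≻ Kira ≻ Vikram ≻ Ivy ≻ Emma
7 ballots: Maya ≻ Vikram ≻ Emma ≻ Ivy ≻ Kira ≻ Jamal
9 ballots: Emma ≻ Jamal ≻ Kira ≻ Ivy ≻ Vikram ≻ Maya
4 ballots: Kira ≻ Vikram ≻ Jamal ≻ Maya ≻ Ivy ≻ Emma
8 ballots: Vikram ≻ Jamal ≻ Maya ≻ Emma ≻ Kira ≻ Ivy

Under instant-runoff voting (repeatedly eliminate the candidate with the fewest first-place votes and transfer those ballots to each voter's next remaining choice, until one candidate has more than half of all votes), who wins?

Round 1: Jamal 5, Vikram 8, Maya 13, Ivy 0, Emma 9, Kira 4. Ivy eliminated.
Round 2: Jamal 5, Vikram 8, Maya 13, Emma 9, Kira 4. Kira eliminated.
Round 3: Jamal 5, Vikram 12, Maya 13, Emma 9. Jamal eliminated.
Round 4: Vikram 12, Maya 18, Emma 9. Emma eliminated.
Round 5: Vikram 21, Maya 18. Vikram has a majority (≥20).

Vikram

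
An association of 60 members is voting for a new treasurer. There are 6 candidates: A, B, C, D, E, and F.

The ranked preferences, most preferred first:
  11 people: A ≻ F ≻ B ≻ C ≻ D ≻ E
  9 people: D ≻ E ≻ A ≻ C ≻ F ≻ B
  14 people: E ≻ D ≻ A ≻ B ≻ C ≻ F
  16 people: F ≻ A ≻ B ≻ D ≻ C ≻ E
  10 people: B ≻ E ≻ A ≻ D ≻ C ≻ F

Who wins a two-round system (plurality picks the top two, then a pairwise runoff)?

Round 1 first-place votes: A 11, B 10, C 0, D 9, E 14, F 16. F and E advance.
Runoff: F is ranked above E on 27 ballots, E above F on 33.

E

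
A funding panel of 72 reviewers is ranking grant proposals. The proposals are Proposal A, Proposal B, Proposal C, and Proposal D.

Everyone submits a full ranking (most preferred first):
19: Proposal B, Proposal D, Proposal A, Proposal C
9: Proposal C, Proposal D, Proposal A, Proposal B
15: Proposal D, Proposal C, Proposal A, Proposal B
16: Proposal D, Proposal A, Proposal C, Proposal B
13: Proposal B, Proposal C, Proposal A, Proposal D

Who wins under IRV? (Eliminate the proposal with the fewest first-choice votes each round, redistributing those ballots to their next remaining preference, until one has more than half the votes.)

Proposal D

Round 1: Proposal A 0, Proposal B 32, Proposal C 9, Proposal D 31. Proposal A eliminated.
Round 2: Proposal B 32, Proposal C 9, Proposal D 31. Proposal C eliminated.
Round 3: Proposal B 32, Proposal D 40. Proposal D has a majority (≥37).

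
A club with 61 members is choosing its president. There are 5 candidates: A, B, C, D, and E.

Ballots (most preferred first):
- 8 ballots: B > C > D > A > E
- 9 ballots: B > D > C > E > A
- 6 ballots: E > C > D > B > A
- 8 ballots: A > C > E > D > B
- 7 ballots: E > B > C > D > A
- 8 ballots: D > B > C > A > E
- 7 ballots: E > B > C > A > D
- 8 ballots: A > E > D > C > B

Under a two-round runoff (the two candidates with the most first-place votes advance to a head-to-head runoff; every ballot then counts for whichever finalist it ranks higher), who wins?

E

Round 1 first-place votes: A 16, B 17, C 0, D 8, E 20. E and B advance.
Runoff: E is ranked above B on 36 ballots, B above E on 25.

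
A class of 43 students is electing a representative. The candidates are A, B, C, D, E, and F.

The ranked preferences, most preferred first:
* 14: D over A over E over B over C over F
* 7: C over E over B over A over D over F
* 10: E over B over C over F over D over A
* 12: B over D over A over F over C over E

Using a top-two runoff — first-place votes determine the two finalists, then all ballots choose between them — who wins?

Round 1 first-place votes: A 0, B 12, C 7, D 14, E 10, F 0. D and B advance.
Runoff: D is ranked above B on 14 ballots, B above D on 29.

B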